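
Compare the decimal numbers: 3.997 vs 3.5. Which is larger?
3.997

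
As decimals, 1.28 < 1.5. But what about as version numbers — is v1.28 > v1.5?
True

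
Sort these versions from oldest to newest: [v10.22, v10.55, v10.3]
[v10.3, v10.22, v10.55]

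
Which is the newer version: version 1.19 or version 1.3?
version 1.19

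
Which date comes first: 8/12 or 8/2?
8/2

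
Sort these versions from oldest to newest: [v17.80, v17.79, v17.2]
[v17.2, v17.79, v17.80]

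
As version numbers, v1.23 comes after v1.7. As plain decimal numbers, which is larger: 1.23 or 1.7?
1.7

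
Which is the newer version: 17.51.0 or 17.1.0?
17.51.0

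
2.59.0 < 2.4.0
False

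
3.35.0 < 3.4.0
False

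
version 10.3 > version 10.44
False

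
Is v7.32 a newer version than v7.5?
Yes. Version numbers are compared segment by segment as integers, not as decimals: minor version 32 > 5, so v7.32 > v7.5 (even though the decimal 7.32 < 7.5).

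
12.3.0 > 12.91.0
False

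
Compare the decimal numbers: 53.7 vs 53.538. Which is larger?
53.7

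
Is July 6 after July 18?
No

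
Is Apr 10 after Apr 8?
Yes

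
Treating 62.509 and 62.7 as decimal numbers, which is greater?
62.7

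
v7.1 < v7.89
True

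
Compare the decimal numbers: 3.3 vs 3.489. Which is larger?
3.489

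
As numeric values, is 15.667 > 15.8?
False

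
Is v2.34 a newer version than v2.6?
Yes. Version numbers are compared segment by segment as integers, not as decimals: minor version 34 > 6, so v2.34 > v2.6 (even though the decimal 2.34 < 2.6).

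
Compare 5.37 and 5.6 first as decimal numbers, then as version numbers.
As decimals: 5.37 < 5.6. As versions: v5.37 > v5.6 (minor version 37 > 6).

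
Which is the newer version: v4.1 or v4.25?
v4.25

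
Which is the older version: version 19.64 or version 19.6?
version 19.6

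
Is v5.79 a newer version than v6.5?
No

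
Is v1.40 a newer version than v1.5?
Yes. Version numbers are compared segment by segment as integers, not as decimals: minor version 40 > 5, so v1.40 > v1.5 (even though the decimal 1.40 < 1.5).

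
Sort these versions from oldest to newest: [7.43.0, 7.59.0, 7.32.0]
[7.32.0, 7.43.0, 7.59.0]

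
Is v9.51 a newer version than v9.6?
Yes. Version numbers are compared segment by segment as integers, not as decimals: minor version 51 > 6, so v9.51 > v9.6 (even though the decimal 9.51 < 9.6).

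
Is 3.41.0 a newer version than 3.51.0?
No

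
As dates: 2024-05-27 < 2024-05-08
False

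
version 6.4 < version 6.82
True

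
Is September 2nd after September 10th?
No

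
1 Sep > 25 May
True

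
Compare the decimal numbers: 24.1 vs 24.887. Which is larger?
24.887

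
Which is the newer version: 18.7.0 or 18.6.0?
18.7.0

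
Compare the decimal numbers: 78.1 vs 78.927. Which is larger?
78.927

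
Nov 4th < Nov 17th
True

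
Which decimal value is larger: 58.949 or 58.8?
58.949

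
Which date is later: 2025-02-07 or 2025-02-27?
2025-02-27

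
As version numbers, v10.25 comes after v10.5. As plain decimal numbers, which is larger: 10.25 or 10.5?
10.5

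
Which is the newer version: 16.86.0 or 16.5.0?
16.86.0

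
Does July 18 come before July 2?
No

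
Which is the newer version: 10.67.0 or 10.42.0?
10.67.0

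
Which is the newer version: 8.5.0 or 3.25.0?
8.5.0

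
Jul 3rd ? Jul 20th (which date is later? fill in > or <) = <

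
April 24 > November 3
False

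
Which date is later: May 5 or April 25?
May 5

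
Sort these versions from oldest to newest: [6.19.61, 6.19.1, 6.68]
[6.19.1, 6.19.61, 6.68]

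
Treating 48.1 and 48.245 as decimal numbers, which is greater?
48.245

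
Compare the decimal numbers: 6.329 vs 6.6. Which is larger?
6.6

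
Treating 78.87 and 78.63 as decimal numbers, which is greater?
78.87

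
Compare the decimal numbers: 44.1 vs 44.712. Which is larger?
44.712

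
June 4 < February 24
False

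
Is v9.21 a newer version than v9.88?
No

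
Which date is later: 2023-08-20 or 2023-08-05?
2023-08-20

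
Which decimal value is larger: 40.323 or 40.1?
40.323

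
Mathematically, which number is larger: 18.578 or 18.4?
18.578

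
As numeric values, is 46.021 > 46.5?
False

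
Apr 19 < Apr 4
False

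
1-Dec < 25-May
False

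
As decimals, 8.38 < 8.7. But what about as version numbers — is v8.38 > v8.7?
True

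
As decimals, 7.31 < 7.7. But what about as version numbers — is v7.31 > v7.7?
True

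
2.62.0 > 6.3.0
False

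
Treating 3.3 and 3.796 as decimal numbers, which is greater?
3.796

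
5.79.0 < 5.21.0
False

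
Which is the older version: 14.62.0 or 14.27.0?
14.27.0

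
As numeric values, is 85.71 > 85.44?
True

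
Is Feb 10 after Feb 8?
Yes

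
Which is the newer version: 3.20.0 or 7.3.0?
7.3.0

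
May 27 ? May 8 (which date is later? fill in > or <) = >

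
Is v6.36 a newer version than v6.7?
Yes. Version numbers are compared segment by segment as integers, not as decimals: minor version 36 > 7, so v6.36 > v6.7 (even though the decimal 6.36 < 6.7).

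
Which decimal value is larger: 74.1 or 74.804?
74.804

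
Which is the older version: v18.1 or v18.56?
v18.1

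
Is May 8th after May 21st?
No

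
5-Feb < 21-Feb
True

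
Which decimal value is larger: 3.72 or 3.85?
3.85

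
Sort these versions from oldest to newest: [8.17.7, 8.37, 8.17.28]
[8.17.7, 8.17.28, 8.37]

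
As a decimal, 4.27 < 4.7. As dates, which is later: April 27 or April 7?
April 27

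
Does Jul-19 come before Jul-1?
No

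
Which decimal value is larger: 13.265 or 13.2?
13.265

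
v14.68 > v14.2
True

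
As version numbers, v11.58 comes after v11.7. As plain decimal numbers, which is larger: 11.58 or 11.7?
11.7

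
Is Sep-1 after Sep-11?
No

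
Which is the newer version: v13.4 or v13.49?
v13.49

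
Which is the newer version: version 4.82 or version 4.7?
version 4.82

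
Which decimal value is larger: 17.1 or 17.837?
17.837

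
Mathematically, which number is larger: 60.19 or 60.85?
60.85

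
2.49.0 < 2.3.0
False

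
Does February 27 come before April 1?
Yes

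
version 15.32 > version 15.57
False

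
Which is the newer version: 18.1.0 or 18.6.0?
18.6.0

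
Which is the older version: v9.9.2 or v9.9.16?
v9.9.2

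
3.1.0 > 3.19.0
False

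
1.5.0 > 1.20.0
False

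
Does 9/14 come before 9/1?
No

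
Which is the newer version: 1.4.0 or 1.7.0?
1.7.0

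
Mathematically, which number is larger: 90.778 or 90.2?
90.778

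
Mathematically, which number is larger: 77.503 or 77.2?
77.503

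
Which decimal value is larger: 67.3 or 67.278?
67.3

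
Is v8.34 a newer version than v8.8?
Yes. Version numbers are compared segment by segment as integers, not as decimals: minor version 34 > 8, so v8.34 > v8.8 (even though the decimal 8.34 < 8.8).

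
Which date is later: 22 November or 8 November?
22 November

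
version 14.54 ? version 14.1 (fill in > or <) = >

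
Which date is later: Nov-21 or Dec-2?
Dec-2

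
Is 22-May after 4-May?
Yes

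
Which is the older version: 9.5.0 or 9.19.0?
9.5.0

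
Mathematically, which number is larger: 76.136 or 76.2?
76.2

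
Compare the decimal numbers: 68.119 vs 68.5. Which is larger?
68.5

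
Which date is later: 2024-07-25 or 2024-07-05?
2024-07-25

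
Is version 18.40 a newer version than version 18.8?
Yes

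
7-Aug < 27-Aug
True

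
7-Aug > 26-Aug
False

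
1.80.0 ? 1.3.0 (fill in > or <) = >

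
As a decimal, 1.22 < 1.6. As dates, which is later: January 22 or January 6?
January 22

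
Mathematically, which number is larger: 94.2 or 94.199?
94.2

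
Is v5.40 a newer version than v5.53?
No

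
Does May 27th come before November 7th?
Yes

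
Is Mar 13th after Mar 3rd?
Yes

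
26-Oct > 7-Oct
True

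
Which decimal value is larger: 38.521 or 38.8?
38.8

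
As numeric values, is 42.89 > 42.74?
True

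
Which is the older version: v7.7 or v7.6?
v7.6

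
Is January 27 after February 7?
No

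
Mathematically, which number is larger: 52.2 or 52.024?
52.2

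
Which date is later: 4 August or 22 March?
4 August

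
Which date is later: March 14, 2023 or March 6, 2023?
March 14, 2023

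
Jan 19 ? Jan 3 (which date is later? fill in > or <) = >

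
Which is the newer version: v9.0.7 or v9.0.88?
v9.0.88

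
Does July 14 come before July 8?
No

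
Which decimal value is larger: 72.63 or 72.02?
72.63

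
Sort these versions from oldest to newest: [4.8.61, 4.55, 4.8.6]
[4.8.6, 4.8.61, 4.55]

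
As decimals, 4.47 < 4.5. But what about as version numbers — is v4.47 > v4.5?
True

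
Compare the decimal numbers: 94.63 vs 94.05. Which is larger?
94.63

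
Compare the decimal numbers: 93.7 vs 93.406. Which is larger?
93.7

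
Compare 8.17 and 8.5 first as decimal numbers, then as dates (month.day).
As decimals: 8.17 < 8.5. As dates: 8/17 is later than 8/5 (day 17 > day 5).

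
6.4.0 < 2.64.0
False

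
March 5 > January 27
True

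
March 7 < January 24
False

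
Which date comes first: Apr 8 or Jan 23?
Jan 23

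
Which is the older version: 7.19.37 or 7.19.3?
7.19.3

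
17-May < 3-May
False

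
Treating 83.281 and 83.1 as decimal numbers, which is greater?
83.281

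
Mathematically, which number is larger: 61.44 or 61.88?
61.88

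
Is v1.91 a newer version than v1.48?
Yes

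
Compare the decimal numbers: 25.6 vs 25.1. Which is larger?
25.6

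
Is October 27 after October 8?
Yes. Day 27 comes after day 8 in October — this is a date comparison, not a decimal one (the decimal 10.27 would be smaller than 10.8).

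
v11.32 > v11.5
True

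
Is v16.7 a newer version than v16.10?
No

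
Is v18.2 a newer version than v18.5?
No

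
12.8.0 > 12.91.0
False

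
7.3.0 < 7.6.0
True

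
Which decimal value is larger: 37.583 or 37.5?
37.583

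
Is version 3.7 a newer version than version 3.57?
No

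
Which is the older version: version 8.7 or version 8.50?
version 8.7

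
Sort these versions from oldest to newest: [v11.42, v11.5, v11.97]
[v11.5, v11.42, v11.97]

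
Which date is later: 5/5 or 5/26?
5/26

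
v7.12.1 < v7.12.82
True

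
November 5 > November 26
False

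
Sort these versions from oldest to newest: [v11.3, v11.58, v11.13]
[v11.3, v11.13, v11.58]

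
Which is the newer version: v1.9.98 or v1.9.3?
v1.9.98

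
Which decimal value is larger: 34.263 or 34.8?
34.8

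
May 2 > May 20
False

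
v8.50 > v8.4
True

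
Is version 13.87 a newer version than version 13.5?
Yes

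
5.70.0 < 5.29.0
False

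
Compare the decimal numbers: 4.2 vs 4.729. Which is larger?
4.729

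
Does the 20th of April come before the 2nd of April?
No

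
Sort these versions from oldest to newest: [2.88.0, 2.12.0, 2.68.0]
[2.12.0, 2.68.0, 2.88.0]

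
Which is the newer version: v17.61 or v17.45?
v17.61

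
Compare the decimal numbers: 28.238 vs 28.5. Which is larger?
28.5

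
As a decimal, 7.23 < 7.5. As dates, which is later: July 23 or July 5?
July 23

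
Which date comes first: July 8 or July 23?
July 8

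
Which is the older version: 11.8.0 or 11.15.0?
11.8.0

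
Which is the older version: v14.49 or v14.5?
v14.5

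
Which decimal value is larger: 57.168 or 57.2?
57.2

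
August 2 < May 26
False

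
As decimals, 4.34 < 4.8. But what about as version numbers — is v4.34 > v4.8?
True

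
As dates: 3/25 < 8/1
True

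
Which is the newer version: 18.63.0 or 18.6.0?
18.63.0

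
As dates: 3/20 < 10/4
True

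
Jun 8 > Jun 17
False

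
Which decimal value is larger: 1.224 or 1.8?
1.8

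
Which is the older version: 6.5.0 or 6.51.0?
6.5.0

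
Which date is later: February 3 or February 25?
February 25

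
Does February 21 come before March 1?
Yes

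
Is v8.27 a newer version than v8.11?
Yes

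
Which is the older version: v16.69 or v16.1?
v16.1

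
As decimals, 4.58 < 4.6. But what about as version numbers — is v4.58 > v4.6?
True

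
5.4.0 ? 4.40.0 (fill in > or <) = >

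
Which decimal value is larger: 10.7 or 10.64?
10.7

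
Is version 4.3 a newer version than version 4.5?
No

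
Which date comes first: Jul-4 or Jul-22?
Jul-4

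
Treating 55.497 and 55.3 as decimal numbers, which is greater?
55.497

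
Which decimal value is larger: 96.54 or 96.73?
96.73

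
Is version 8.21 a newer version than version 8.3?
Yes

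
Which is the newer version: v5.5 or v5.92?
v5.92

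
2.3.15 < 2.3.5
False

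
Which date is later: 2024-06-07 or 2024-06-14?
2024-06-14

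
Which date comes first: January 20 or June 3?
January 20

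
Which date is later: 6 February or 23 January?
6 February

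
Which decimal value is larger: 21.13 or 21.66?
21.66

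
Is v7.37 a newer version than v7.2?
Yes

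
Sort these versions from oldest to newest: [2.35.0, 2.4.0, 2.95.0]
[2.4.0, 2.35.0, 2.95.0]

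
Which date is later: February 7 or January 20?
February 7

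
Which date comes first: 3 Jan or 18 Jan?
3 Jan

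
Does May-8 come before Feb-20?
No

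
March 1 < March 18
True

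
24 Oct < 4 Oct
False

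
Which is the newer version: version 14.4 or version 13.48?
version 14.4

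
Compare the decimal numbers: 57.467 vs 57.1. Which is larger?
57.467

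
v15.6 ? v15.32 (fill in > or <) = <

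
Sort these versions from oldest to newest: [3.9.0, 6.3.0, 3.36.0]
[3.9.0, 3.36.0, 6.3.0]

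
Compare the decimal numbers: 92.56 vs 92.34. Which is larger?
92.56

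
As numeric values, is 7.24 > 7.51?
False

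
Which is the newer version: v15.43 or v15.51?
v15.51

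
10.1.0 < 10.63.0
True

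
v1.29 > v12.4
False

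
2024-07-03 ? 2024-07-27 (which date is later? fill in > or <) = <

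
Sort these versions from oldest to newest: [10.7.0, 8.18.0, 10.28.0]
[8.18.0, 10.7.0, 10.28.0]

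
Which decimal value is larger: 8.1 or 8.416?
8.416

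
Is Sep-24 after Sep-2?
Yes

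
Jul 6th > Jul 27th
False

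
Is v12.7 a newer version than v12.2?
Yes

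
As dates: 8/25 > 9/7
False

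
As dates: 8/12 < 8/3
False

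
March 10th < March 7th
False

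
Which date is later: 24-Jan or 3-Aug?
3-Aug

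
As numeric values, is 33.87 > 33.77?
True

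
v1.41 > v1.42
False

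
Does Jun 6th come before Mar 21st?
No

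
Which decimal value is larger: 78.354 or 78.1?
78.354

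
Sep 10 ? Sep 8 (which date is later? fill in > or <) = >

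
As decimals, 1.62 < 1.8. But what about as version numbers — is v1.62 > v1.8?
True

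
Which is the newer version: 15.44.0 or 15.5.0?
15.44.0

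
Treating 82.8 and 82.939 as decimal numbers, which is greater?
82.939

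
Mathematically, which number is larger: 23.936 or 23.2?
23.936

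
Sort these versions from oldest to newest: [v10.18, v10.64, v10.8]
[v10.8, v10.18, v10.64]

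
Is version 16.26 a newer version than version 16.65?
No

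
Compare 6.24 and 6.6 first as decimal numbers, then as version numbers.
As decimals: 6.24 < 6.6. As versions: v6.24 > v6.6 (minor version 24 > 6).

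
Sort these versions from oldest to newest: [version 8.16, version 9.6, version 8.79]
[version 8.16, version 8.79, version 9.6]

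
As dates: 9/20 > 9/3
True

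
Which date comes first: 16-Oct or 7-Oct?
7-Oct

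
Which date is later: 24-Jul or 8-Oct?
8-Oct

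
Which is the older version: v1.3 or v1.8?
v1.3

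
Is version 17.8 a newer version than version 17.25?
No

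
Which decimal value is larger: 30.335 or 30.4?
30.4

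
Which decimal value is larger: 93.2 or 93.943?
93.943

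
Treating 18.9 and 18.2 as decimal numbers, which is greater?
18.9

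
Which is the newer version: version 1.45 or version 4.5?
version 4.5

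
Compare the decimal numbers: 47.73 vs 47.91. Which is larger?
47.91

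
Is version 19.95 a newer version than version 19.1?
Yes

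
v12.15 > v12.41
False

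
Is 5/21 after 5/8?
Yes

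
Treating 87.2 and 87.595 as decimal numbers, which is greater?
87.595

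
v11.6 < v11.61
True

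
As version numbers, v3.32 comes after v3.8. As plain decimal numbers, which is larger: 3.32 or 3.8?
3.8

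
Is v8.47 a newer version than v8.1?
Yes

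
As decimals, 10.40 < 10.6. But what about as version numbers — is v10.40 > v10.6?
True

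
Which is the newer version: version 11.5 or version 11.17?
version 11.17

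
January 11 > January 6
True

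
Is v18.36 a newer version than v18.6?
Yes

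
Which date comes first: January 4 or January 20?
January 4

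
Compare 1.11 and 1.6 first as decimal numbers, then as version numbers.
As decimals: 1.11 < 1.6. As versions: v1.11 > v1.6 (minor version 11 > 6).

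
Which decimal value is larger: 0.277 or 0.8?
0.8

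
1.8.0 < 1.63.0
True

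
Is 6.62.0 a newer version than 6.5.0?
Yes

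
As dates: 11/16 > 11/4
True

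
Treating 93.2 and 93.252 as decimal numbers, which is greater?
93.252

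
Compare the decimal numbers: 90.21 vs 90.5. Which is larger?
90.5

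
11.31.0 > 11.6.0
True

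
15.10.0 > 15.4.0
True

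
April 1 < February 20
False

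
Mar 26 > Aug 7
False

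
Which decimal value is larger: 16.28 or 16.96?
16.96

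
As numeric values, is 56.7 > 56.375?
True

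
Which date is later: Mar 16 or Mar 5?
Mar 16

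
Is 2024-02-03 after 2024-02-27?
No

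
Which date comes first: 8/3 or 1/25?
1/25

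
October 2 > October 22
False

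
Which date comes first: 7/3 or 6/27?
6/27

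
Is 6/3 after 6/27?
No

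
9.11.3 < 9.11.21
True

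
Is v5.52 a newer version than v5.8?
Yes. Version numbers are compared segment by segment as integers, not as decimals: minor version 52 > 8, so v5.52 > v5.8 (even though the decimal 5.52 < 5.8).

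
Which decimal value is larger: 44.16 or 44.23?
44.23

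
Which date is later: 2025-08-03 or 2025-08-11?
2025-08-11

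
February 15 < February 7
False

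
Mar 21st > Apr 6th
False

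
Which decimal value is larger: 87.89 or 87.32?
87.89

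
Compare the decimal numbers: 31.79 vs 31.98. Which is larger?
31.98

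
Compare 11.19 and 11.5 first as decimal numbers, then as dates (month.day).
As decimals: 11.19 < 11.5. As dates: 11/19 is later than 11/5 (day 19 > day 5).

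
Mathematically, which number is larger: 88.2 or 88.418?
88.418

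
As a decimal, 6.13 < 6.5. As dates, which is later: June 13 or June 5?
June 13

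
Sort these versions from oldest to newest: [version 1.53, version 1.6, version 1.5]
[version 1.5, version 1.6, version 1.53]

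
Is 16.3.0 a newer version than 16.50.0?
No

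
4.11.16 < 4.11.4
False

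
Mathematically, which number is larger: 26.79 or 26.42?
26.79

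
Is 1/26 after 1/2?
Yes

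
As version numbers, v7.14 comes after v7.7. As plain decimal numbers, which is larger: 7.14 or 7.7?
7.7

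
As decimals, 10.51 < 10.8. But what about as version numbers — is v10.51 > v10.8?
True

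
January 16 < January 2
False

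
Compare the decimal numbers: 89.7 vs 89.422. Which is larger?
89.7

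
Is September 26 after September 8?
Yes. Day 26 comes after day 8 in September — this is a date comparison, not a decimal one (the decimal 9.26 would be smaller than 9.8).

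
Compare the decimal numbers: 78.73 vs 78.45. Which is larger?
78.73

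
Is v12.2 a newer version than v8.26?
Yes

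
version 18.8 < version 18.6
False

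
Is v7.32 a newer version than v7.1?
Yes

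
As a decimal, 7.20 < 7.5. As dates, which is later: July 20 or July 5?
July 20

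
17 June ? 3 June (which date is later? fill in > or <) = >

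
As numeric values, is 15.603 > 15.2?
True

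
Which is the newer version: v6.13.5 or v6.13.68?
v6.13.68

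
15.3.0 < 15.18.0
True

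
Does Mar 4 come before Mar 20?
Yes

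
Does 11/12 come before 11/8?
No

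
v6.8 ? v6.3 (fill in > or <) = >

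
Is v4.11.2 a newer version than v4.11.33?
No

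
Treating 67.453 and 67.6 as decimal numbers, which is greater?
67.6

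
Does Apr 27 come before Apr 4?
No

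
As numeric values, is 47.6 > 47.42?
True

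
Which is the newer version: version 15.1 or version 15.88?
version 15.88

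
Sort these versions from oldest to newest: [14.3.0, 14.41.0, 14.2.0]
[14.2.0, 14.3.0, 14.41.0]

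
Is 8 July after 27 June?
Yes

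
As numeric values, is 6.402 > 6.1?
True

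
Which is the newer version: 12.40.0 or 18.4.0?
18.4.0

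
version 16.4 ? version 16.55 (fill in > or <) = <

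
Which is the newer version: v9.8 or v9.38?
v9.38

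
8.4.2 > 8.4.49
False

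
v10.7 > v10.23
False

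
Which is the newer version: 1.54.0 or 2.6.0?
2.6.0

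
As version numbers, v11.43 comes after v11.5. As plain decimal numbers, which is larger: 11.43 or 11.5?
11.5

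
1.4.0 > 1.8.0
False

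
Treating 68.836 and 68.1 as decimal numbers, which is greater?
68.836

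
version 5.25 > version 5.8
True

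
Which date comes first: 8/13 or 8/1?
8/1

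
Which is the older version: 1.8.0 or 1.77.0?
1.8.0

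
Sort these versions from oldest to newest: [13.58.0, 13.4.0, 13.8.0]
[13.4.0, 13.8.0, 13.58.0]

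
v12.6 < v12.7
True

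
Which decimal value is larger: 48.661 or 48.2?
48.661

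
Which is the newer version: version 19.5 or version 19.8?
version 19.8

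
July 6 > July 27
False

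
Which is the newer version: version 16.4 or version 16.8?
version 16.8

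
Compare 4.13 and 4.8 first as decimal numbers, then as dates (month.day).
As decimals: 4.13 < 4.8. As dates: 4/13 is later than 4/8 (day 13 > day 8).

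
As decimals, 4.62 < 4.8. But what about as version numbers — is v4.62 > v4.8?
True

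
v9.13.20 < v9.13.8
False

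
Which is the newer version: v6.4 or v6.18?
v6.18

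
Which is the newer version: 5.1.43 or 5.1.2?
5.1.43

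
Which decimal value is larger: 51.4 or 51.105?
51.4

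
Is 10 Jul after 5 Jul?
Yes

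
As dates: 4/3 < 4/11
True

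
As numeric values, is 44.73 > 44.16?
True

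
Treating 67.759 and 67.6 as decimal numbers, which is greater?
67.759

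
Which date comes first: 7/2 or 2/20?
2/20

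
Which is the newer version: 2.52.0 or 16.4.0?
16.4.0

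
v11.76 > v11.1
True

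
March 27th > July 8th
False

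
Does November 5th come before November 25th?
Yes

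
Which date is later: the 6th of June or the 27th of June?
the 27th of June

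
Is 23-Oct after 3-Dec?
No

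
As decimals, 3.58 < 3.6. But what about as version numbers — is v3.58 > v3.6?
True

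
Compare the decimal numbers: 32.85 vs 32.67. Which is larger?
32.85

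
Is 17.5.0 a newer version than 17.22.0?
No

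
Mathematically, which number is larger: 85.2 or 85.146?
85.2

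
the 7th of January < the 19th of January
True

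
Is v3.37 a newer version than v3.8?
Yes. Version numbers are compared segment by segment as integers, not as decimals: minor version 37 > 8, so v3.37 > v3.8 (even though the decimal 3.37 < 3.8).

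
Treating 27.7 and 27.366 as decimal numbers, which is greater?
27.7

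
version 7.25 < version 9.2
True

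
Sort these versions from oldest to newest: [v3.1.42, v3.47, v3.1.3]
[v3.1.3, v3.1.42, v3.47]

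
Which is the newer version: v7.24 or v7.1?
v7.24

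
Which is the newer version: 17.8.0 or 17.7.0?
17.8.0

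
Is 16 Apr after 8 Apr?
Yes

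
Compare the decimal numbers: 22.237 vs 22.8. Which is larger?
22.8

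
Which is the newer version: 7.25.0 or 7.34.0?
7.34.0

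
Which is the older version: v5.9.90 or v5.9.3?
v5.9.3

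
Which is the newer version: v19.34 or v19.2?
v19.34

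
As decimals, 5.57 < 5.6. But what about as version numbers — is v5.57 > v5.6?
True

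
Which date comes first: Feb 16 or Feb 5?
Feb 5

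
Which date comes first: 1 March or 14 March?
1 March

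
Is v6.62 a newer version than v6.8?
Yes. Version numbers are compared segment by segment as integers, not as decimals: minor version 62 > 8, so v6.62 > v6.8 (even though the decimal 6.62 < 6.8).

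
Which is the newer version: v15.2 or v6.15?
v15.2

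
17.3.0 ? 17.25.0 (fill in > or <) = <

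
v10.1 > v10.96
False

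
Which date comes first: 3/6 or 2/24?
2/24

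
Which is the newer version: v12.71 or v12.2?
v12.71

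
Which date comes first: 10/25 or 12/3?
10/25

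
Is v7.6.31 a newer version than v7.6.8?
Yes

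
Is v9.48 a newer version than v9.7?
Yes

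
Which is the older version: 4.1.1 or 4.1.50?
4.1.1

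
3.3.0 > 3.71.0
False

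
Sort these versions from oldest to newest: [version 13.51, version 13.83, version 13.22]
[version 13.22, version 13.51, version 13.83]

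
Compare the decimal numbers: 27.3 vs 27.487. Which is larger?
27.487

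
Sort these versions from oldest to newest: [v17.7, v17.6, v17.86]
[v17.6, v17.7, v17.86]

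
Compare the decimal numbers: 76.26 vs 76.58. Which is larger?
76.58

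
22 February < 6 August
True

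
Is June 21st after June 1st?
Yes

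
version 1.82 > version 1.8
True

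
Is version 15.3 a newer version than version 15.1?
Yes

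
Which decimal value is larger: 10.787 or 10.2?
10.787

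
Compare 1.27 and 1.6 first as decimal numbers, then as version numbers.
As decimals: 1.27 < 1.6. As versions: v1.27 > v1.6 (minor version 27 > 6).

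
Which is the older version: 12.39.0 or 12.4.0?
12.4.0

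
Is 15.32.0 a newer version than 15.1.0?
Yes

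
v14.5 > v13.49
True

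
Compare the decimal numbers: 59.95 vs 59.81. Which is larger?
59.95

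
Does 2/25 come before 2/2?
No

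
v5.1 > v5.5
False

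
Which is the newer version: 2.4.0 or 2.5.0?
2.5.0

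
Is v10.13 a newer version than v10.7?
Yes. Version numbers are compared segment by segment as integers, not as decimals: minor version 13 > 7, so v10.13 > v10.7 (even though the decimal 10.13 < 10.7).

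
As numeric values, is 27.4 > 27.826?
False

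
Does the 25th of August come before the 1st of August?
No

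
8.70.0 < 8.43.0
False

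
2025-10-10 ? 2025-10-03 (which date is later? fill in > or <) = >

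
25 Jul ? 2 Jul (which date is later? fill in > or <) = >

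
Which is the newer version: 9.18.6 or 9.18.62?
9.18.62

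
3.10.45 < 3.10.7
False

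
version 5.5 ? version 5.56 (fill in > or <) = <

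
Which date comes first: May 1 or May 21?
May 1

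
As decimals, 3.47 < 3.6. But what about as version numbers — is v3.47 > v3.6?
True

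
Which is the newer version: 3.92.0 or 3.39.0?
3.92.0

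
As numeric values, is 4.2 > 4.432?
False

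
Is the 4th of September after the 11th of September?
No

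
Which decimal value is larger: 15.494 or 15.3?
15.494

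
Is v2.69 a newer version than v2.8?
Yes. Version numbers are compared segment by segment as integers, not as decimals: minor version 69 > 8, so v2.69 > v2.8 (even though the decimal 2.69 < 2.8).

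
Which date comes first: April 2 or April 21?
April 2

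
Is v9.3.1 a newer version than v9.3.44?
No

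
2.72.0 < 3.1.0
True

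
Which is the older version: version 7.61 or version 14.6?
version 7.61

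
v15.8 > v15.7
True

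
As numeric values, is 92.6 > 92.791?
False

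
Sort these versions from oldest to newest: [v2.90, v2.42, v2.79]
[v2.42, v2.79, v2.90]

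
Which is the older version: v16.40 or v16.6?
v16.6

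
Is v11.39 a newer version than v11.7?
Yes. Version numbers are compared segment by segment as integers, not as decimals: minor version 39 > 7, so v11.39 > v11.7 (even though the decimal 11.39 < 11.7).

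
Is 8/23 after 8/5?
Yes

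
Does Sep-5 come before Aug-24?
No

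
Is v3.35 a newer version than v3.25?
Yes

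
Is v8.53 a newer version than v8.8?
Yes. Version numbers are compared segment by segment as integers, not as decimals: minor version 53 > 8, so v8.53 > v8.8 (even though the decimal 8.53 < 8.8).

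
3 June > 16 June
False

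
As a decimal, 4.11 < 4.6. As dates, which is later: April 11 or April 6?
April 11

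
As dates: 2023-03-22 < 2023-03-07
False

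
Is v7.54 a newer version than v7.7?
Yes. Version numbers are compared segment by segment as integers, not as decimals: minor version 54 > 7, so v7.54 > v7.7 (even though the decimal 7.54 < 7.7).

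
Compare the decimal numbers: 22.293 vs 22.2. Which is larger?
22.293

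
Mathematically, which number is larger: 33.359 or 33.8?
33.8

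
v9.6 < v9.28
True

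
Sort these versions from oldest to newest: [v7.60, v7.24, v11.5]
[v7.24, v7.60, v11.5]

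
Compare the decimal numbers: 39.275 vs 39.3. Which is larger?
39.3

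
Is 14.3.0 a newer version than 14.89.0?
No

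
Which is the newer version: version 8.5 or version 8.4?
version 8.5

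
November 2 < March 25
False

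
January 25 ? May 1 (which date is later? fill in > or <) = <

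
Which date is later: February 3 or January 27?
February 3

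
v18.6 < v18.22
True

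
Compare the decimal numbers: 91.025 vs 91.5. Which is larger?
91.5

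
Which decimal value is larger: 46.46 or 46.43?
46.46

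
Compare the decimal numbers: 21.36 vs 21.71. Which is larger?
21.71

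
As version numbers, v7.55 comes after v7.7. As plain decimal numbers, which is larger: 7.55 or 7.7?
7.7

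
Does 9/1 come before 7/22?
No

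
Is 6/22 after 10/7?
No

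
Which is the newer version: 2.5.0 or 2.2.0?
2.5.0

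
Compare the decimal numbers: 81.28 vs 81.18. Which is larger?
81.28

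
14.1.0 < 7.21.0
False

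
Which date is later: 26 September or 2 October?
2 October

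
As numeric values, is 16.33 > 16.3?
True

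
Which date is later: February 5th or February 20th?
February 20th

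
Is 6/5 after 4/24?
Yes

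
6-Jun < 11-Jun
True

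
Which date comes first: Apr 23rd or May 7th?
Apr 23rd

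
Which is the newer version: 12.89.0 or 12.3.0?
12.89.0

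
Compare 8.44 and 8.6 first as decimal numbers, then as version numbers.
As decimals: 8.44 < 8.6. As versions: v8.44 > v8.6 (minor version 44 > 6).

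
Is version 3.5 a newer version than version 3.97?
No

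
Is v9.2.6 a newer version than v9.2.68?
No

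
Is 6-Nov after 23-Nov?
No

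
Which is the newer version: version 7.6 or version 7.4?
version 7.6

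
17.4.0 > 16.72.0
True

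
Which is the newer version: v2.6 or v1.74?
v2.6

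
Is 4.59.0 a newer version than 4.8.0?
Yes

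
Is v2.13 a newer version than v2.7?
Yes. Version numbers are compared segment by segment as integers, not as decimals: minor version 13 > 7, so v2.13 > v2.7 (even though the decimal 2.13 < 2.7).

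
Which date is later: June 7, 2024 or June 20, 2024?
June 20, 2024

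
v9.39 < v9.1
False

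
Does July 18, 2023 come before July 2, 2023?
No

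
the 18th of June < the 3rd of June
False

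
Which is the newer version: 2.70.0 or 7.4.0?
7.4.0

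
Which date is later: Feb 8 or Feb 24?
Feb 24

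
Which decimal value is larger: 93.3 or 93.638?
93.638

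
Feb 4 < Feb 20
True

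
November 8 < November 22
True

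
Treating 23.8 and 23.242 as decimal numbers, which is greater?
23.8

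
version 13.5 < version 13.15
True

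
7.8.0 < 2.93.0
False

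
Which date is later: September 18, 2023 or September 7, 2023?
September 18, 2023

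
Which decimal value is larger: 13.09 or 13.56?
13.56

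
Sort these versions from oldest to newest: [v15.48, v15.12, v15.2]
[v15.2, v15.12, v15.48]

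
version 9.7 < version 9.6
False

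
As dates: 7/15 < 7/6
False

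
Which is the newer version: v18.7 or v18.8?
v18.8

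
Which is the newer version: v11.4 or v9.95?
v11.4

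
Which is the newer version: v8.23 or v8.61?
v8.61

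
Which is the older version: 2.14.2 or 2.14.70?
2.14.2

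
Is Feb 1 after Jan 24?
Yes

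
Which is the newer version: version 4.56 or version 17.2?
version 17.2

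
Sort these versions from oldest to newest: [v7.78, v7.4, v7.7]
[v7.4, v7.7, v7.78]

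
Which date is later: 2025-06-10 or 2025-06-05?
2025-06-10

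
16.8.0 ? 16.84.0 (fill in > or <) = <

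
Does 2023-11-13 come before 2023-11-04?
No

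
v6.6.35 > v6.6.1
True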